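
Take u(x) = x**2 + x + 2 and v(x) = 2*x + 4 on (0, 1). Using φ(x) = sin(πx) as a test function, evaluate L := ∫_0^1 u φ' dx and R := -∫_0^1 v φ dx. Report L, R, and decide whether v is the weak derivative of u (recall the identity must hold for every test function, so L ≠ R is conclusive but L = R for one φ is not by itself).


LHS = -4/π, RHS = -10/π. No, v is not the weak derivative of u.

u(x) = x**2 + x + 2, classical derivative u'(x) = 2*x + 1.
φ(x) = sin(πx), so φ'(x) = π*cos(π*x).
Note φ(0) = φ(1) = 0, so the boundary term u·φ vanishes.
LHS = ∫_0^1 u(x) φ'(x) dx = ∫_0^1 (π*x^2*cos(π*x) + π*x*cos(π*x) + 2*π*cos(π*x)) dx. Term by term:
  ∫_0^1 2*π*cos(π*x) dx = 0;  ∫_0^1 π*x*cos(π*x) dx = -2/π;  ∫_0^1 π*x^2*cos(π*x) dx = -2/π.
Sum: 0 − 2/π − 2/π = -4/π.
So LHS = -4/π.
∫_0^1 v(x) φ(x) dx = ∫_0^1 (2*x*sin(π*x) + 4*sin(π*x)) dx. Term by term:
  ∫_0^1 4*sin(π*x) dx = 8/π;  ∫_0^1 2*x*sin(π*x) dx = 2/π.
Sum: 8/π + 2/π = 10/π.
So RHS = -∫_0^1 v(x) φ(x) dx = -10/π.
LHS − RHS = 6/π ≠ 0, so the identity fails.
(For a valid weak derivative the identity must hold for EVERY test function, in particular this one. The failure shows v is NOT the weak derivative of u.)
Correct weak derivative would be u'(x) = 2*x + 1.


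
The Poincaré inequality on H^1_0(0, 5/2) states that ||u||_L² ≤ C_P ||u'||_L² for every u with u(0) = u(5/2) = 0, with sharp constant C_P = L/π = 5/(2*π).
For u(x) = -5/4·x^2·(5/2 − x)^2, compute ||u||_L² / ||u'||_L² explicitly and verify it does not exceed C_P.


||u||_L² / ||u'||_L² = 5*sqrt(3)/12 < C_P = 5/(2*π).

u(x) = -5/4·x^2·(5/2 − x)^2, so u'(x) = 5*x*(-8*x^2 + 30*x - 25)/8.
u(x) = -5/4·x^2·(5/2 − x)^2 vanishes at x = 0 and x = 5/2, so u ∈ H^1_0(0, 5/2). Differentiate via the product rule and integrate the resulting polynomials term by term.
  ∫_0^5/2 u² dx = ∫_0^5/2 (25*x^8/16 - 125*x^7/8 + 1875*x^6/32 - 3125*x^5/32 + 15625*x^4/256) dx. Term by term:
    ∫_0^5/2 25*x^8/16 dx = 48828125/73728;  ∫_0^5/2 -125*x^7/8 dx = -48828125/16384;  ∫_0^5/2 1875*x^6/32 dx = 146484375/28672;
    ∫_0^5/2 -3125*x^5/32 dx = -48828125/12288;  ∫_0^5/2 15625*x^4/256 dx = 9765625/8192.
  Sum: 48828125/73728 − 48828125/16384 + 146484375/28672 − 48828125/12288 + 9765625/8192 = 9765625/1032192.
  ∫_0^5/2 (u')² dx = ∫_0^5/2 (25*x^6 - 375*x^5/2 + 8125*x^4/16 - 9375*x^3/16 + 15625*x^2/64) dx. Term by term:
    ∫_0^5/2 25*x^6 dx = 1953125/896;  ∫_0^5/2 -375*x^5/2 dx = -1953125/256;  ∫_0^5/2 8125*x^4/16 dx = 5078125/512;
    ∫_0^5/2 -9375*x^3/16 dx = -5859375/1024;  ∫_0^5/2 15625*x^2/64 dx = 1953125/1536.
  Sum: 1953125/896 − 1953125/256 + 5078125/512 − 5859375/1024 + 1953125/1536 = 390625/21504.
∫_0^5/2 u² dx = 9765625/1032192, so ||u||_L² = 3125*sqrt(7)/2688.
∫_0^5/2 (u')² dx = 390625/21504, so ||u'||_L² = 625*sqrt(21)/672.
Ratio ||u||_L² / ||u'||_L² = 5*sqrt(3)/12.
Sharp Poincaré constant on H^1_0(0, 5/2) is C_P = L/π = 5/(2*π), achieved by sin(2*π/5·x).
A polynomial bump cannot attain the sharp Poincaré constant (only the first sine eigenfunction does), so the ratio is strictly less than C_P, consistent with ||u||_L² ≤ C_P ||u'||_L².


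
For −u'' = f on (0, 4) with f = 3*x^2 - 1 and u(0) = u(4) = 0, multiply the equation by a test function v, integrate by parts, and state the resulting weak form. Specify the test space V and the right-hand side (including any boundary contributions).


V = H^1_0(0, 4) (so v(0) = v(4) = 0); weak form: ∫_0^4 u'v' dx = ∫_0^4 (3*x^2 - 1) v dx for all v ∈ V.

Multiply both sides by a test function v and integrate from 0 to 4:
  ∫_0^4 −u''(x) v(x) dx = ∫_0^4 f(x) v(x) dx.
Integrate the LHS by parts once:
  ∫_0^4 −u'' v dx = −[u'(x) v(x)]_0^4 + ∫_0^4 u'(x) v'(x) dx.
Thus ∫_0^4 u'(x) v'(x) dx = ∫_0^4 f(x) v(x) dx + [u'(x) v(x)]_0^4.
Choose V so that boundary terms are either known or forced to vanish.
u is Dirichlet: u(0) = u(4) = 0. Let V = H^1_0(0, 4); then v(0) = v(4) = 0, and [u' v]_0^4 = 0.
Weak formulation: find u (satisfying any essential BC) such that ∫_0^4 u'(x) v'(x) dx = ∫_0^4 f v dx for all v ∈ V.
Substituting f(x) = 3*x^2 - 1, the right-hand side is ∫_0^4 (3*x^2 - 1) v dx.


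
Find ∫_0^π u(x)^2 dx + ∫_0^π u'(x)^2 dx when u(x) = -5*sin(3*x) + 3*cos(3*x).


||u||_{H^1(0,π)}^2 = 170*π

u'(x) = -9*sin(3*x) - 15*cos(3*x).
Expand u² and (u')² and integrate term by term on (0, π), using: for integers n ≥ 1, ∫_0^π sin²(nx) dx = ∫_0^π cos²(nx) dx = π/2; for n ≠ n', ∫_0^π sin(nx)sin(n'x) dx = ∫_0^π cos(nx)cos(n'x) dx = 0; and by product-to-sum, ∫_0^π sin(nx)cos(n'x) dx = ½∫_0^π [sin((n+n')x) + sin((n−n')x)] dx, which is 0 when n+n' is even and 2n/(n²−n'²) when n+n' is odd (it need not vanish on (0, π)).
  u² squared terms: (-5)²·∫sin(3x)² dx = 25·π/2 = 25*π/2;  (3)²·∫cos(3x)² dx = 9·π/2 = 9*π/2.
  u² cross terms: 2·(-5)·(3)·∫sin(3x)·cos(3x) dx = -30·(0) = 0.
  So ∫_0^π u² dx = 25*π/2 + 9*π/2 + 0 = 17*π.
  (u')² squared terms: (-15)²·∫cos(3x)² dx = 225·π/2 = 225*π/2;  (-9)²·∫sin(3x)² dx = 81·π/2 = 81*π/2.
  (u')² cross terms: 2·(-15)·(-9)·∫cos(3x)·sin(3x) dx = 270·(0) = 0.
  So ∫_0^π (u')² dx = 225*π/2 + 81*π/2 + 0 = 153*π.
||u||_{H^1}^2 = (17*π) + (153*π) = 170*π.


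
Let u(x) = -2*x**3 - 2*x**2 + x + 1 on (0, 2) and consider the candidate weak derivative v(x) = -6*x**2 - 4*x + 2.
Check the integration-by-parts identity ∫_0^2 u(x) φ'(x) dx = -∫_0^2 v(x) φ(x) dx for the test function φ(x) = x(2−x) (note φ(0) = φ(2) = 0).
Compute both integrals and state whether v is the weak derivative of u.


LHS = 68/5, RHS = 184/15. No, v is not the weak derivative of u.

u(x) = -2*x**3 - 2*x**2 + x + 1, classical derivative u'(x) = -6*x**2 - 4*x + 1.
φ(x) = x(2−x), so φ'(x) = 2 - 2*x.
Note φ(0) = φ(2) = 0, so the boundary term u·φ vanishes.
LHS = ∫_0^2 u(x) φ'(x) dx = ∫_0^2 (4*x^4 - 6*x^2 + 2) dx. Term by term:
  ∫_0^2 4*x^4 dx = 128/5;  ∫_0^2 -6*x^2 dx = -16;  ∫_0^2 2 dx = 4.
Sum: 128/5 − 16 + 4 = 68/5.
So LHS = 68/5.
∫_0^2 v(x) φ(x) dx = ∫_0^2 (6*x^4 - 8*x^3 - 10*x^2 + 4*x) dx. Term by term:
  ∫_0^2 6*x^4 dx = 192/5;  ∫_0^2 -8*x^3 dx = -32;  ∫_0^2 -10*x^2 dx = -80/3;
  ∫_0^2 4*x dx = 8.
Sum: 192/5 − 32 − 80/3 + 8 = -184/15.
So RHS = -∫_0^2 v(x) φ(x) dx = 184/15.
LHS − RHS = 4/3 ≠ 0, so the identity fails.
(For a valid weak derivative the identity must hold for EVERY test function, in particular this one. The failure shows v is NOT the weak derivative of u.)
Correct weak derivative would be u'(x) = -6*x**2 - 4*x + 1.


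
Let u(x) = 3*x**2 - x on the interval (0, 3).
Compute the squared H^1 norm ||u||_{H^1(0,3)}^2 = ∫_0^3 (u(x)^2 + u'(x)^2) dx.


||u||_{H^1}^2 = 5979/10

The H^1 norm (squared) on an interval (0, L) is
  ||u||_{H^1}^2 = ∫_0^L u(x)^2 dx + ∫_0^L u'(x)^2 dx.
Compute u'(x) = 6*x - 1.
Then u(x)^2 = 9*x**4 - 6*x**3 + x**2 and u'(x)^2 = 36*x**2 - 12*x + 1.
Integrate each monomial from 0 to 3 using ∫_0^3 c·x^n dx = c·3^(n+1)/(n+1):
  ∫_0^3 u(x)^2 dx = ∫_0^3 (9*x^4 - 6*x^3 + x^2) dx. Term by term:
    ∫_0^3 9*x^4 dx = 2187/5;  ∫_0^3 -6*x^3 dx = -243/2;  ∫_0^3 x^2 dx = 9.
  Sum: 2187/5 − 243/2 + 9 = 3249/10.
  ∫_0^3 u'(x)^2 dx = ∫_0^3 (36*x^2 - 12*x + 1) dx. Term by term:
    ∫_0^3 36*x^2 dx = 324;  ∫_0^3 -12*x dx = -54;  ∫_0^3 1 dx = 3.
  Sum: 324 − 54 + 3 = 273.
Adding: ||u||_{H^1}^2 = 3249/10 + 273 = 5979/10.


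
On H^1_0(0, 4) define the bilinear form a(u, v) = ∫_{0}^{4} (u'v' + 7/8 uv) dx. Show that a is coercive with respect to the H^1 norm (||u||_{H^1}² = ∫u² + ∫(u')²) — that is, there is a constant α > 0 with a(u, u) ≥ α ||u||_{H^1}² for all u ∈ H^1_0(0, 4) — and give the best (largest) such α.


α = (π^2 + 14)/(π^2 + 16)

Coercivity of a(·,·) on H^1_0(0, 4) means a(u, u) ≥ α ||u||_{H^1}² for every u ∈ H^1_0.
The interval has length L = 4, and Poincaré/coercivity depend only on L. Here a(u, u) = ∫(u')² + (7/8)·∫u².
Here 0 < c = 7/8 < 1. The condition a(u,u) ≥ α||u||_{H^1}² reads (1−α)∫(u')² ≥ (α−c)∫u². Any admissible α is ≤ 1 (rapidly oscillating u have ∫u²/∫(u')² → 0), and α = 1 would force 0 ≥ (1−c)∫u², impossible since c < 1; so 1−α > 0. By the sharp Poincaré inequality on H^1_0 of an interval of length L, ∫(u')² ≥ (π/L)²∫u² with equality for the first sine mode sin(π(x−x₀)/L) (x₀ the left endpoint), so the inequality holds for all u iff (1−α)(π/L)² ≥ α − c, i.e. α ≤ ((π/L)² + c)/((π/L)² + 1) = (1 + c(L/π)²)/(1 + (L/π)²). With (π/L)² = π^2/16 and c = 7/8, the largest admissible constant is α = ((π/L)² + c)/((π/L)² + 1).
Simplifying, α = (π^2 + 14)/(π^2 + 16).


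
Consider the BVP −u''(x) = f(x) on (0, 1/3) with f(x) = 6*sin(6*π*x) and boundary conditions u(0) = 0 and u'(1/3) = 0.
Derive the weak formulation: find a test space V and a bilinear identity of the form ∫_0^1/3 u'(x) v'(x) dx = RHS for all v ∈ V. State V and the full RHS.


V = {v ∈ H^1(0, 1/3) : v(0) = 0} (test functions vanish at x = 0 where u is specified); weak form: ∫_0^1/3 u'v' dx = ∫_0^1/3 (6*sin(6*π*x)) v dx for all v ∈ V.

Multiply both sides by a test function v and integrate from 0 to 1/3:
  ∫_0^1/3 −u''(x) v(x) dx = ∫_0^1/3 f(x) v(x) dx.
Integrate the LHS by parts once:
  ∫_0^1/3 −u'' v dx = −[u'(x) v(x)]_0^1/3 + ∫_0^1/3 u'(x) v'(x) dx.
Thus ∫_0^1/3 u'(x) v'(x) dx = ∫_0^1/3 f(x) v(x) dx + [u'(x) v(x)]_0^1/3.
Choose V so that boundary terms are either known or forced to vanish.
Mixed BC: u(0) = 0 (Dirichlet) and u'(1/3) = 0 (Neumann). Define V = {v ∈ H^1(0, 1/3) : v(0) = 0}. Then [u' v]_0^1/3 = u'(1/3)·v(1/3) − u'(0)·0 = 0.
Weak formulation: find u (satisfying any essential BC) such that ∫_0^1/3 u'(x) v'(x) dx = ∫_0^1/3 f v dx for all v ∈ V (Dirichlet at 0 absorbed into V; the Neumann datum at x = 1/3 is zero, so no boundary term remains).
Substituting f(x) = 6*sin(6*π*x), the right-hand side is ∫_0^1/3 (6*sin(6*π*x)) v dx.


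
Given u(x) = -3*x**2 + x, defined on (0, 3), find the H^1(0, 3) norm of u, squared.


||u||_{H^1}^2 = 5979/10

The H^1 norm (squared) on an interval (0, L) is
  ||u||_{H^1}^2 = ∫_0^L u(x)^2 dx + ∫_0^L u'(x)^2 dx.
Compute u'(x) = 1 - 6*x.
Then u(x)^2 = 9*x**4 - 6*x**3 + x**2 and u'(x)^2 = 36*x**2 - 12*x + 1.
Integrate each monomial from 0 to 3 using ∫_0^3 c·x^n dx = c·3^(n+1)/(n+1):
  ∫_0^3 u(x)^2 dx = ∫_0^3 (9*x^4 - 6*x^3 + x^2) dx. Term by term:
    ∫_0^3 9*x^4 dx = 2187/5;  ∫_0^3 -6*x^3 dx = -243/2;  ∫_0^3 x^2 dx = 9.
  Sum: 2187/5 − 243/2 + 9 = 3249/10.
  ∫_0^3 u'(x)^2 dx = ∫_0^3 (36*x^2 - 12*x + 1) dx. Term by term:
    ∫_0^3 36*x^2 dx = 324;  ∫_0^3 -12*x dx = -54;  ∫_0^3 1 dx = 3.
  Sum: 324 − 54 + 3 = 273.
Adding: ||u||_{H^1}^2 = 3249/10 + 273 = 5979/10.


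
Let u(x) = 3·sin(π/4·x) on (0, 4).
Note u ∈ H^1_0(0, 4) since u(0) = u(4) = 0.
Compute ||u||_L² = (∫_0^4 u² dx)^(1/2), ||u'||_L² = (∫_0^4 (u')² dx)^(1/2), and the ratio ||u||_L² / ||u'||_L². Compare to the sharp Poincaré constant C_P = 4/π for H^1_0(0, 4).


||u||_L² / ||u'||_L² = 4/π = C_P.

u(x) = 3·sin(π/4·x), so u'(x) = 3*π*cos(π*x/4)/4.
Writing u(x) = A·sin(kπx/L) with A = 3 and k = 1, use ∫_0^L sin²(kπx/L) dx = L/2 and ∫_0^L cos²(kπx/L) dx = L/2.
u² = 9·sin²(π/4·x) and (u')² = 9*π^2/16·cos²(π/4·x), and each of sin², cos² integrates to L/2 = 2 over (0, 4).
∫_0^4 u² dx = 18, so ||u||_L² = 3*sqrt(2).
∫_0^4 (u')² dx = 9*π^2/8, so ||u'||_L² = 3*sqrt(2)*π/4.
Ratio ||u||_L² / ||u'||_L² = 4/π.
Sharp Poincaré constant on H^1_0(0, 4) is C_P = L/π = 4/π, achieved by sin(π/4·x).
This is the k = 1 eigenfunction (up to amplitude), so the ratio equals the sharp Poincaré constant exactly.


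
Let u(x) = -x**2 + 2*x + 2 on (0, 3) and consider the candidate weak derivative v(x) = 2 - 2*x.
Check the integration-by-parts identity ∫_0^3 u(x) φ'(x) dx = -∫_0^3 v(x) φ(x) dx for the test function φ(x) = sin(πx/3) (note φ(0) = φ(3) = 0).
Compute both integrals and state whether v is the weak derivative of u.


LHS = 6/π, RHS = 6/π. Yes, v = u' weakly.

u(x) = -x**2 + 2*x + 2, classical derivative u'(x) = 2 - 2*x.
φ(x) = sin(πx/3), so φ'(x) = π*cos(π*x/3)/3.
Note φ(0) = φ(3) = 0, so the boundary term u·φ vanishes.
LHS = ∫_0^3 u(x) φ'(x) dx = ∫_0^3 (-π*x^2*cos(π*x/3)/3 + 2*π*x*cos(π*x/3)/3 + 2*π*cos(π*x/3)/3) dx. Term by term:
  ∫_0^3 2*π*cos(π*x/3)/3 dx = 0;  ∫_0^3 -π*x^2*cos(π*x/3)/3 dx = 18/π;  ∫_0^3 2*π*x*cos(π*x/3)/3 dx = -12/π.
Sum: 0 + 18/π − 12/π = 6/π.
So LHS = 6/π.
∫_0^3 v(x) φ(x) dx = ∫_0^3 (-2*x*sin(π*x/3) + 2*sin(π*x/3)) dx. Term by term:
  ∫_0^3 2*sin(π*x/3) dx = 12/π;  ∫_0^3 -2*x*sin(π*x/3) dx = -18/π.
Sum: 12/π − 18/π = -6/π.
So RHS = -∫_0^3 v(x) φ(x) dx = 6/π.
LHS = RHS, so the identity holds for this test φ.
Moreover u is smooth here and v(x) = u'(x) = 2 - 2*x pointwise, so the identity holds for every test function. Hence v is the weak derivative of u.


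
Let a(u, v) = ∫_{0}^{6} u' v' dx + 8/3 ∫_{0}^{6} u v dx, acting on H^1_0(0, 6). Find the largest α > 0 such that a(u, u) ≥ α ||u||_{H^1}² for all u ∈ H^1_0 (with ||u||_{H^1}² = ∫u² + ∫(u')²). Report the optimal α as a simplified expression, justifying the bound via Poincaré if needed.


α = 1

Coercivity of a(·,·) on H^1_0(0, 6) means a(u, u) ≥ α ||u||_{H^1}² for every u ∈ H^1_0.
The interval has length L = 6, and Poincaré/coercivity depend only on L. Here a(u, u) = ∫(u')² + (8/3)·∫u².
Here c = 8/3 ≥ 1, so a(u,u) = ∫(u')² + c∫u² ≥ ∫(u')² + ∫u² = ||u||_{H^1}², i.e. α = 1 works. No larger α is possible: a(u,u) ≥ α||u||_{H^1}² means (1−α)∫(u')² ≥ (α−c)∫u², and for the modes u_n = sin(nπ(x−x₀)/L) (x₀ the left endpoint) one has ∫u_n²/∫(u_n')² = (L/(nπ))² → 0, so a(u_n,u_n)/||u_n||_{H^1}² → 1. Hence the optimal constant is α = 1.
Therefore α = 1.


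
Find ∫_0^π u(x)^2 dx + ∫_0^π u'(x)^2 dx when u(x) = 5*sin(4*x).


||u||_{H^1(0,π)}^2 = 425*π/2

u'(x) = 20*cos(4*x).
Expand u² and (u')² and integrate term by term on (0, π), using: for integers n ≥ 1, ∫_0^π sin²(nx) dx = ∫_0^π cos²(nx) dx = π/2; for n ≠ n', ∫_0^π sin(nx)sin(n'x) dx = ∫_0^π cos(nx)cos(n'x) dx = 0; and by product-to-sum, ∫_0^π sin(nx)cos(n'x) dx = ½∫_0^π [sin((n+n')x) + sin((n−n')x)] dx, which is 0 when n+n' is even and 2n/(n²−n'²) when n+n' is odd (it need not vanish on (0, π)).
  u² squared terms: (5)²·∫sin(4x)² dx = 25·π/2 = 25*π/2.
  So ∫_0^π u² dx = 25*π/2.
  (u')² squared terms: (20)²·∫cos(4x)² dx = 400·π/2 = 200*π.
  So ∫_0^π (u')² dx = 200*π.
||u||_{H^1}^2 = (25*π/2) + (200*π) = 425*π/2.


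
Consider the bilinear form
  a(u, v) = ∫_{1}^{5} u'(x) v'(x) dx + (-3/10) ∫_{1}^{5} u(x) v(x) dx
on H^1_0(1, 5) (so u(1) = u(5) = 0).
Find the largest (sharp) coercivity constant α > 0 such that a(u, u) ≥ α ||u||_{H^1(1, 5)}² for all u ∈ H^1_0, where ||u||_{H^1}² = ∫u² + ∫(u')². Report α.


α = (-24/5 + π^2)/(π^2 + 16)

Coercivity of a(·,·) on H^1_0(1, 5) means a(u, u) ≥ α ||u||_{H^1}² for every u ∈ H^1_0.
The interval has length L = 4, and Poincaré/coercivity depend only on L. Here a(u, u) = ∫(u')² + (-3/10)·∫u².
Here c = -3/10 < 0 with |c| < (π/L)² = π^2/16, so coercivity still holds. The condition a(u,u) ≥ α||u||_{H^1}² reads (1−α)∫(u')² ≥ (α−c)∫u². Any admissible α is ≤ 1 (rapidly oscillating u have ∫u²/∫(u')² → 0), and α = 1 would force 0 ≥ (1−c)∫u², impossible since c < 1; so 1−α > 0. By the sharp Poincaré inequality on H^1_0 of an interval of length L, ∫(u')² ≥ (π/L)²∫u² with equality for the first sine mode sin(π(x−x₀)/L) (x₀ the left endpoint), so the inequality holds for all u iff (1−α)(π/L)² ≥ α − c, i.e. α ≤ ((π/L)² + c)/((π/L)² + 1) = (1 + c(L/π)²)/(1 + (L/π)²). (Direct route, valid since c ≤ 0: Poincaré gives c∫u² ≥ c(L/π)²∫(u')², so a(u,u) ≥ (1 + c(L/π)²)∫(u')², while ||u||_{H^1}² ≤ (1 + (L/π)²)∫(u')²; dividing yields the same α.) With (π/L)² = π^2/16 and c = -3/10, the largest admissible constant is α = ((π/L)² + c)/((π/L)² + 1).
Simplifying, α = (-24/5 + π^2)/(π^2 + 16).


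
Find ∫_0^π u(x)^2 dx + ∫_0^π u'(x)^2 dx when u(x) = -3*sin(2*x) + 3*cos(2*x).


||u||_{H^1(0,π)}^2 = 45*π

u'(x) = -6*sin(2*x) - 6*cos(2*x).
Expand u² and (u')² and integrate term by term on (0, π), using: for integers n ≥ 1, ∫_0^π sin²(nx) dx = ∫_0^π cos²(nx) dx = π/2; for n ≠ n', ∫_0^π sin(nx)sin(n'x) dx = ∫_0^π cos(nx)cos(n'x) dx = 0; and by product-to-sum, ∫_0^π sin(nx)cos(n'x) dx = ½∫_0^π [sin((n+n')x) + sin((n−n')x)] dx, which is 0 when n+n' is even and 2n/(n²−n'²) when n+n' is odd (it need not vanish on (0, π)).
  u² squared terms: (-3)²·∫sin(2x)² dx = 9·π/2 = 9*π/2;  (3)²·∫cos(2x)² dx = 9·π/2 = 9*π/2.
  u² cross terms: 2·(-3)·(3)·∫sin(2x)·cos(2x) dx = -18·(0) = 0.
  So ∫_0^π u² dx = 9*π/2 + 9*π/2 + 0 = 9*π.
  (u')² squared terms: (-6)²·∫cos(2x)² dx = 36·π/2 = 18*π;  (-6)²·∫sin(2x)² dx = 36·π/2 = 18*π.
  (u')² cross terms: 2·(-6)·(-6)·∫cos(2x)·sin(2x) dx = 72·(0) = 0.
  So ∫_0^π (u')² dx = 18*π + 18*π + 0 = 36*π.
||u||_{H^1}^2 = (9*π) + (36*π) = 45*π.


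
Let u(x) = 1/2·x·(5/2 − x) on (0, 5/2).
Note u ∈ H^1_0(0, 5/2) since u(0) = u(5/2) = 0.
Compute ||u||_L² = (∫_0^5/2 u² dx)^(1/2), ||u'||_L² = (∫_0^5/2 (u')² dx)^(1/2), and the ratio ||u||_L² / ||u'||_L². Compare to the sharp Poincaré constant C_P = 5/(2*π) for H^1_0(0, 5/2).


||u||_L² / ||u'||_L² = sqrt(10)/4 < C_P = 5/(2*π).

u(x) = 1/2·x·(5/2 − x), so u'(x) = 5/4 - x.
u(x) = 1/2·x·(5/2 − x) vanishes at x = 0 and x = 5/2, so u ∈ H^1_0(0, 5/2). Differentiate via the product rule and integrate the resulting polynomials term by term.
  ∫_0^5/2 u² dx = ∫_0^5/2 (x^4/4 - 5*x^3/4 + 25*x^2/16) dx. Term by term:
    ∫_0^5/2 x^4/4 dx = 625/128;  ∫_0^5/2 -5*x^3/4 dx = -3125/256;  ∫_0^5/2 25*x^2/16 dx = 3125/384.
  Sum: 625/128 − 3125/256 + 3125/384 = 625/768.
  ∫_0^5/2 (u')² dx = ∫_0^5/2 (x^2 - 5*x/2 + 25/16) dx. Term by term:
    ∫_0^5/2 x^2 dx = 125/24;  ∫_0^5/2 -5*x/2 dx = -125/16;  ∫_0^5/2 25/16 dx = 125/32.
  Sum: 125/24 − 125/16 + 125/32 = 125/96.
∫_0^5/2 u² dx = 625/768, so ||u||_L² = 25*sqrt(3)/48.
∫_0^5/2 (u')² dx = 125/96, so ||u'||_L² = 5*sqrt(30)/24.
Ratio ||u||_L² / ||u'||_L² = sqrt(10)/4.
Sharp Poincaré constant on H^1_0(0, 5/2) is C_P = L/π = 5/(2*π), achieved by sin(2*π/5·x).
A polynomial bump cannot attain the sharp Poincaré constant (only the first sine eigenfunction does), so the ratio is strictly less than C_P, consistent with ||u||_L² ≤ C_P ||u'||_L².


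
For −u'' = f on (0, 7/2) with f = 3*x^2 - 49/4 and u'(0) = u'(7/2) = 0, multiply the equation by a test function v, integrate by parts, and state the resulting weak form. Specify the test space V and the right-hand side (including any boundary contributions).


V = H^1(0, 7/2) (no boundary constraint on v; u is determined up to an additive constant); weak form: ∫_0^7/2 u'v' dx = ∫_0^7/2 (3*x^2 - 49/4) v dx for all v ∈ V.

Multiply both sides by a test function v and integrate from 0 to 7/2:
  ∫_0^7/2 −u''(x) v(x) dx = ∫_0^7/2 f(x) v(x) dx.
Integrate the LHS by parts once:
  ∫_0^7/2 −u'' v dx = −[u'(x) v(x)]_0^7/2 + ∫_0^7/2 u'(x) v'(x) dx.
Thus ∫_0^7/2 u'(x) v'(x) dx = ∫_0^7/2 f(x) v(x) dx + [u'(x) v(x)]_0^7/2.
Choose V so that boundary terms are either known or forced to vanish.
u has homogeneous Neumann: u'(0) = u'(7/2) = 0. So [u' v]_0^7/2 = 0·v(7/2) − 0·v(0) = 0 for any v; take V = H^1(0, 7/2).
Weak formulation: find u (satisfying any essential BC) such that ∫_0^7/2 u'(x) v'(x) dx = ∫_0^7/2 f v dx for all v ∈ V (homogeneous Neumann, so boundary terms vanish).
Substituting f(x) = 3*x^2 - 49/4, the right-hand side is ∫_0^7/2 (3*x^2 - 49/4) v dx.
Compatibility check (pure Neumann): taking v ≡ 1 ∈ V gives 0 = ∫_0^7/2 f dx + (0) − (0), i.e. ∫_0^7/2 f dx must equal u'(0) − u'(7/2) = 0. Indeed ∫_0^7/2 (3*x^2 - 49/4) dx = 0, so the data are compatible. The solution is then unique only up to an additive constant (fix it e.g. by requiring ∫_0^7/2 u dx = 0).


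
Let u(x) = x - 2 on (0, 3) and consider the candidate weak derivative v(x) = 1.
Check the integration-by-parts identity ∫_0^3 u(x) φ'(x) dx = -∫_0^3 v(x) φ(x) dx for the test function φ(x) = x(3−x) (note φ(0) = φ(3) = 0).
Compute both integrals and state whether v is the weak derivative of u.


LHS = -9/2, RHS = -9/2. Yes, v = u' weakly.

u(x) = x - 2, classical derivative u'(x) = 1.
φ(x) = x(3−x), so φ'(x) = 3 - 2*x.
Note φ(0) = φ(3) = 0, so the boundary term u·φ vanishes.
LHS = ∫_0^3 u(x) φ'(x) dx = ∫_0^3 (-2*x^2 + 7*x - 6) dx. Term by term:
  ∫_0^3 -2*x^2 dx = -18;  ∫_0^3 7*x dx = 63/2;  ∫_0^3 -6 dx = -18.
Sum: -18 + 63/2 − 18 = -9/2.
So LHS = -9/2.
∫_0^3 v(x) φ(x) dx = ∫_0^3 (-x^2 + 3*x) dx. Term by term:
  ∫_0^3 -x^2 dx = -9;  ∫_0^3 3*x dx = 27/2.
Sum: -9 + 27/2 = 9/2.
So RHS = -∫_0^3 v(x) φ(x) dx = -9/2.
LHS = RHS, so the identity holds for this test φ.
Moreover u is smooth here and v(x) = u'(x) = 1 pointwise, so the identity holds for every test function. Hence v is the weak derivative of u.


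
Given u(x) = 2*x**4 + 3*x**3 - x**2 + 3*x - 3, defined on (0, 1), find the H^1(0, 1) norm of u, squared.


||u||_{H^1}^2 = 45571/630

The H^1 norm (squared) on an interval (0, L) is
  ||u||_{H^1}^2 = ∫_0^L u(x)^2 dx + ∫_0^L u'(x)^2 dx.
Compute u'(x) = 8*x**3 + 9*x**2 - 2*x + 3.
Then u(x)^2 = 4*x**8 + 12*x**7 + 5*x**6 + 6*x**5 + 7*x**4 - 24*x**3 + 15*x**2 - 18*x + 9 and u'(x)^2 = 64*x**6 + 144*x**5 + 49*x**4 + 12*x**3 + 58*x**2 - 12*x + 9.
Integrate each monomial from 0 to 1 using ∫_0^1 c·x^n dx = c·1^(n+1)/(n+1):
  ∫_0^1 u(x)^2 dx = ∫_0^1 (4*x^8 + 12*x^7 + 5*x^6 + 6*x^5 + 7*x^4 - 24*x^3 + 15*x^2 - 18*x + 9) dx. Term by term:
    ∫_0^1 4*x^8 dx = 4/9;  ∫_0^1 12*x^7 dx = 3/2;  ∫_0^1 5*x^6 dx = 5/7;
    ∫_0^1 6*x^5 dx = 1;  ∫_0^1 7*x^4 dx = 7/5;  ∫_0^1 -24*x^3 dx = -6;
    ∫_0^1 15*x^2 dx = 5;  ∫_0^1 -18*x dx = -9;  ∫_0^1 9 dx = 9.
  Sum: 4/9 + 3/2 + 5/7 + 1 + 7/5 − 6 + 5 − 9 + 9 = 2557/630.
  ∫_0^1 u'(x)^2 dx = ∫_0^1 (64*x^6 + 144*x^5 + 49*x^4 + 12*x^3 + 58*x^2 - 12*x + 9) dx. Term by term:
    ∫_0^1 64*x^6 dx = 64/7;  ∫_0^1 144*x^5 dx = 24;  ∫_0^1 49*x^4 dx = 49/5;
    ∫_0^1 12*x^3 dx = 3;  ∫_0^1 58*x^2 dx = 58/3;  ∫_0^1 -12*x dx = -6;
    ∫_0^1 9 dx = 9.
  Sum: 64/7 + 24 + 49/5 + 3 + 58/3 − 6 + 9 = 7169/105.
Adding: ||u||_{H^1}^2 = 2557/630 + 7169/105 = 45571/630.


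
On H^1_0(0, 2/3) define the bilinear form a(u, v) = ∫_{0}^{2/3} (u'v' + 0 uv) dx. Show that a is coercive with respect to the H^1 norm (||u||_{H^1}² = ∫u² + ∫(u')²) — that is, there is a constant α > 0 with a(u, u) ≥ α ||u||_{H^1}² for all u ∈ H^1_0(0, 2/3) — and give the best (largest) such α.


α = 9*π^2/(4 + 9*π^2)

Coercivity of a(·,·) on H^1_0(0, 2/3) means a(u, u) ≥ α ||u||_{H^1}² for every u ∈ H^1_0.
The interval has length L = 2/3, and Poincaré/coercivity depend only on L. Here a(u, u) = ∫(u')² + (0)·∫u².
Here c = 0, so a(u,u) = ∫(u')² alone. The condition a(u,u) ≥ α||u||_{H^1}² reads (1−α)∫(u')² ≥ (α−c)∫u². Any admissible α is ≤ 1 (rapidly oscillating u have ∫u²/∫(u')² → 0), and α = 1 would force 0 ≥ (1−c)∫u², impossible since c < 1; so 1−α > 0. By the sharp Poincaré inequality on H^1_0 of an interval of length L, ∫(u')² ≥ (π/L)²∫u² with equality for the first sine mode sin(π(x−x₀)/L) (x₀ the left endpoint), so the inequality holds for all u iff (1−α)(π/L)² ≥ α − c, i.e. α ≤ ((π/L)² + c)/((π/L)² + 1) = (1 + c(L/π)²)/(1 + (L/π)²). (Direct route, valid since c ≤ 0: Poincaré gives c∫u² ≥ c(L/π)²∫(u')², so a(u,u) ≥ (1 + c(L/π)²)∫(u')², while ||u||_{H^1}² ≤ (1 + (L/π)²)∫(u')²; dividing yields the same α.) With (π/L)² = 9*π^2/4 and c = 0, the largest admissible constant is α = ((π/L)² + c)/((π/L)² + 1).
Simplifying, α = 9*π^2/(4 + 9*π^2).


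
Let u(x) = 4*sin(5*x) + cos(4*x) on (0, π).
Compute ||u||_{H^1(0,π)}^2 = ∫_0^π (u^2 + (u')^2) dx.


||u||_{H^1(0,π)}^2 = 1360/9 + 433*π/2

u'(x) = -4*sin(4*x) + 20*cos(5*x).
Expand u² and (u')² and integrate term by term on (0, π), using: for integers n ≥ 1, ∫_0^π sin²(nx) dx = ∫_0^π cos²(nx) dx = π/2; for n ≠ n', ∫_0^π sin(nx)sin(n'x) dx = ∫_0^π cos(nx)cos(n'x) dx = 0; and by product-to-sum, ∫_0^π sin(nx)cos(n'x) dx = ½∫_0^π [sin((n+n')x) + sin((n−n')x)] dx, which is 0 when n+n' is even and 2n/(n²−n'²) when n+n' is odd (it need not vanish on (0, π)).
  u² squared terms: (4)²·∫sin(5x)² dx = 16·π/2 = 8*π;  (1)²·∫cos(4x)² dx = 1·π/2 = π/2.
  u² cross terms: 2·(4)·(1)·∫sin(5x)·cos(4x) dx = 8·(10/9) = 80/9.
  So ∫_0^π u² dx = 8*π + π/2 + 80/9 = 80/9 + 17*π/2.
  (u')² squared terms: (-4)²·∫sin(4x)² dx = 16·π/2 = 8*π;  (20)²·∫cos(5x)² dx = 400·π/2 = 200*π.
  (u')² cross terms: 2·(-4)·(20)·∫sin(4x)·cos(5x) dx = -160·(-8/9) = 1280/9.
  So ∫_0^π (u')² dx = 8*π + 200*π + 1280/9 = 1280/9 + 208*π.
||u||_{H^1}^2 = (80/9 + 17*π/2) + (1280/9 + 208*π) = 1360/9 + 433*π/2.


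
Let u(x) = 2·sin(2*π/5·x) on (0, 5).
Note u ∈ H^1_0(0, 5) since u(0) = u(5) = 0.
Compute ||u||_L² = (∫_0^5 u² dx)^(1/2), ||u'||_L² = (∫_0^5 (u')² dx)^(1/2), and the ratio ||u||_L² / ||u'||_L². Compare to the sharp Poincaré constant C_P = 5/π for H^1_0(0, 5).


||u||_L² / ||u'||_L² = 5/(2*π) < C_P = 5/π.

u(x) = 2·sin(2*π/5·x), so u'(x) = 4*π*cos(2*π*x/5)/5.
Writing u(x) = A·sin(kπx/L) with A = 2 and k = 2, use ∫_0^L sin²(kπx/L) dx = L/2 and ∫_0^L cos²(kπx/L) dx = L/2.
u² = 4·sin²(2*π/5·x) and (u')² = 16*π^2/25·cos²(2*π/5·x), and each of sin², cos² integrates to L/2 = 5/2 over (0, 5).
∫_0^5 u² dx = 10, so ||u||_L² = sqrt(10).
∫_0^5 (u')² dx = 8*π^2/5, so ||u'||_L² = 2*sqrt(10)*π/5.
Ratio ||u||_L² / ||u'||_L² = 5/(2*π).
Sharp Poincaré constant on H^1_0(0, 5) is C_P = L/π = 5/π, achieved by sin(π/5·x).
This is the k = 2 harmonic; the ratio L/(kπ) is strictly less than C_P = L/π, consistent with the sharp inequality ||u||_L² ≤ C_P ||u'||_L².


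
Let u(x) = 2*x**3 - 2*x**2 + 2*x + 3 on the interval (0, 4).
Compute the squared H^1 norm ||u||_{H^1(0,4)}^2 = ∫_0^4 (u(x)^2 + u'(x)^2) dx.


||u||_{H^1}^2 = 1219892/105

The H^1 norm (squared) on an interval (0, L) is
  ||u||_{H^1}^2 = ∫_0^L u(x)^2 dx + ∫_0^L u'(x)^2 dx.
Compute u'(x) = 6*x**2 - 4*x + 2.
Then u(x)^2 = 4*x**6 - 8*x**5 + 12*x**4 + 4*x**3 - 8*x**2 + 12*x + 9 and u'(x)^2 = 36*x**4 - 48*x**3 + 40*x**2 - 16*x + 4.
Integrate each monomial from 0 to 4 using ∫_0^4 c·x^n dx = c·4^(n+1)/(n+1):
  ∫_0^4 u(x)^2 dx = ∫_0^4 (4*x^6 - 8*x^5 + 12*x^4 + 4*x^3 - 8*x^2 + 12*x + 9) dx. Term by term:
    ∫_0^4 4*x^6 dx = 65536/7;  ∫_0^4 -8*x^5 dx = -16384/3;  ∫_0^4 12*x^4 dx = 12288/5;
    ∫_0^4 4*x^3 dx = 256;  ∫_0^4 -8*x^2 dx = -512/3;  ∫_0^4 12*x dx = 96;
    ∫_0^4 9 dx = 36.
  Sum: 65536/7 − 16384/3 + 12288/5 + 256 − 512/3 + 96 + 36 = 230156/35.
  ∫_0^4 u'(x)^2 dx = ∫_0^4 (36*x^4 - 48*x^3 + 40*x^2 - 16*x + 4) dx. Term by term:
    ∫_0^4 36*x^4 dx = 36864/5;  ∫_0^4 -48*x^3 dx = -3072;  ∫_0^4 40*x^2 dx = 2560/3;
    ∫_0^4 -16*x dx = -128;  ∫_0^4 4 dx = 16.
  Sum: 36864/5 − 3072 + 2560/3 − 128 + 16 = 75632/15.
Adding: ||u||_{H^1}^2 = 230156/35 + 75632/15 = 1219892/105.


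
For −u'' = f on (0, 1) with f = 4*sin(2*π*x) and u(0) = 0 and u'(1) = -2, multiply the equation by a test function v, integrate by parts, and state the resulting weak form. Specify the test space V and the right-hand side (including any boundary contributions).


V = {v ∈ H^1(0, 1) : v(0) = 0} (test functions vanish at x = 0 where u is specified); weak form: ∫_0^1 u'v' dx = ∫_0^1 (4*sin(2*π*x)) v dx − 2·v(1) for all v ∈ V.

Multiply both sides by a test function v and integrate from 0 to 1:
  ∫_0^1 −u''(x) v(x) dx = ∫_0^1 f(x) v(x) dx.
Integrate the LHS by parts once:
  ∫_0^1 −u'' v dx = −[u'(x) v(x)]_0^1 + ∫_0^1 u'(x) v'(x) dx.
Thus ∫_0^1 u'(x) v'(x) dx = ∫_0^1 f(x) v(x) dx + [u'(x) v(x)]_0^1.
Choose V so that boundary terms are either known or forced to vanish.
Mixed BC: u(0) = 0 (Dirichlet) and u'(1) = -2 (Neumann). Define V = {v ∈ H^1(0, 1) : v(0) = 0}. Then [u' v]_0^1 = u'(1)·v(1) − u'(0)·0 = − 2·v(1).
Weak formulation: find u (satisfying any essential BC) such that ∫_0^1 u'(x) v'(x) dx = ∫_0^1 f v dx − 2·v(1) for all v ∈ V (Dirichlet at 0 absorbed into V; Neumann datum at x = 1 contributes the boundary term).
Substituting f(x) = 4*sin(2*π*x), the right-hand side is ∫_0^1 (4*sin(2*π*x)) v dx − 2·v(1).


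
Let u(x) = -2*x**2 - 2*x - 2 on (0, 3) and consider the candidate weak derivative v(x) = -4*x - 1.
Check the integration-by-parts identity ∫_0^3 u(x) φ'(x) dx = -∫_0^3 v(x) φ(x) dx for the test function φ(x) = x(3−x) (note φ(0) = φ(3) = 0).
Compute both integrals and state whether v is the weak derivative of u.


LHS = 36, RHS = 63/2. No, v is not the weak derivative of u.

u(x) = -2*x**2 - 2*x - 2, classical derivative u'(x) = -4*x - 2.
φ(x) = x(3−x), so φ'(x) = 3 - 2*x.
Note φ(0) = φ(3) = 0, so the boundary term u·φ vanishes.
LHS = ∫_0^3 u(x) φ'(x) dx = ∫_0^3 (4*x^3 - 2*x^2 - 2*x - 6) dx. Term by term:
  ∫_0^3 4*x^3 dx = 81;  ∫_0^3 -2*x^2 dx = -18;  ∫_0^3 -2*x dx = -9;
  ∫_0^3 -6 dx = -18.
Sum: 81 − 18 − 9 − 18 = 36.
So LHS = 36.
∫_0^3 v(x) φ(x) dx = ∫_0^3 (4*x^3 - 11*x^2 - 3*x) dx. Term by term:
  ∫_0^3 4*x^3 dx = 81;  ∫_0^3 -11*x^2 dx = -99;  ∫_0^3 -3*x dx = -27/2.
Sum: 81 − 99 − 27/2 = -63/2.
So RHS = -∫_0^3 v(x) φ(x) dx = 63/2.
LHS − RHS = 9/2 ≠ 0, so the identity fails.
(For a valid weak derivative the identity must hold for EVERY test function, in particular this one. The failure shows v is NOT the weak derivative of u.)
Correct weak derivative would be u'(x) = -4*x - 2.


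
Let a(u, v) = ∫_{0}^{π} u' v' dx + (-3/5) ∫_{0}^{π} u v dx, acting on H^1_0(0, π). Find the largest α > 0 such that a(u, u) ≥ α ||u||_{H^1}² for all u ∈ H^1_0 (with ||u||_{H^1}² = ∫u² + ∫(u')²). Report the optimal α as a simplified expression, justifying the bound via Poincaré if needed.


α = 1/5

Coercivity of a(·,·) on H^1_0(0, π) means a(u, u) ≥ α ||u||_{H^1}² for every u ∈ H^1_0.
The interval has length L = π, and Poincaré/coercivity depend only on L. Here a(u, u) = ∫(u')² + (-3/5)·∫u².
Here c = -3/5 < 0 with |c| < (π/L)² = 1, so coercivity still holds. The condition a(u,u) ≥ α||u||_{H^1}² reads (1−α)∫(u')² ≥ (α−c)∫u². Any admissible α is ≤ 1 (rapidly oscillating u have ∫u²/∫(u')² → 0), and α = 1 would force 0 ≥ (1−c)∫u², impossible since c < 1; so 1−α > 0. By the sharp Poincaré inequality on H^1_0 of an interval of length L, ∫(u')² ≥ (π/L)²∫u² with equality for the first sine mode sin(π(x−x₀)/L) (x₀ the left endpoint), so the inequality holds for all u iff (1−α)(π/L)² ≥ α − c, i.e. α ≤ ((π/L)² + c)/((π/L)² + 1) = (1 + c(L/π)²)/(1 + (L/π)²). (Direct route, valid since c ≤ 0: Poincaré gives c∫u² ≥ c(L/π)²∫(u')², so a(u,u) ≥ (1 + c(L/π)²)∫(u')², while ||u||_{H^1}² ≤ (1 + (L/π)²)∫(u')²; dividing yields the same α.) With (π/L)² = 1 and c = -3/5, the largest admissible constant is α = ((π/L)² + c)/((π/L)² + 1).
Simplifying, α = 1/5.


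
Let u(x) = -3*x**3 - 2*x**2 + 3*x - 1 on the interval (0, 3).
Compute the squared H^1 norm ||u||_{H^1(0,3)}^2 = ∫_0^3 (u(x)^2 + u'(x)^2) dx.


||u||_{H^1}^2 = 597279/70

The H^1 norm (squared) on an interval (0, L) is
  ||u||_{H^1}^2 = ∫_0^L u(x)^2 dx + ∫_0^L u'(x)^2 dx.
Compute u'(x) = -9*x**2 - 4*x + 3.
Then u(x)^2 = 9*x**6 + 12*x**5 - 14*x**4 - 6*x**3 + 13*x**2 - 6*x + 1 and u'(x)^2 = 81*x**4 + 72*x**3 - 38*x**2 - 24*x + 9.
Integrate each monomial from 0 to 3 using ∫_0^3 c·x^n dx = c·3^(n+1)/(n+1):
  ∫_0^3 u(x)^2 dx = ∫_0^3 (9*x^6 + 12*x^5 - 14*x^4 - 6*x^3 + 13*x^2 - 6*x + 1) dx. Term by term:
    ∫_0^3 9*x^6 dx = 19683/7;  ∫_0^3 12*x^5 dx = 1458;  ∫_0^3 -14*x^4 dx = -3402/5;
    ∫_0^3 -6*x^3 dx = -243/2;  ∫_0^3 13*x^2 dx = 117;  ∫_0^3 -6*x dx = -27;
    ∫_0^3 1 dx = 3.
  Sum: 19683/7 + 1458 − 3402/5 − 243/2 + 117 − 27 + 3 = 249267/70.
  ∫_0^3 u'(x)^2 dx = ∫_0^3 (81*x^4 + 72*x^3 - 38*x^2 - 24*x + 9) dx. Term by term:
    ∫_0^3 81*x^4 dx = 19683/5;  ∫_0^3 72*x^3 dx = 1458;  ∫_0^3 -38*x^2 dx = -342;
    ∫_0^3 -24*x dx = -108;  ∫_0^3 9 dx = 27.
  Sum: 19683/5 + 1458 − 342 − 108 + 27 = 24858/5.
Adding: ||u||_{H^1}^2 = 249267/70 + 24858/5 = 597279/70.


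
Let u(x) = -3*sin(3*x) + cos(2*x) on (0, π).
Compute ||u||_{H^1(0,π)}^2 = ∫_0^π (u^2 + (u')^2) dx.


||u||_{H^1(0,π)}^2 = -36 + 95*π/2

u'(x) = -2*sin(2*x) - 9*cos(3*x).
Expand u² and (u')² and integrate term by term on (0, π), using: for integers n ≥ 1, ∫_0^π sin²(nx) dx = ∫_0^π cos²(nx) dx = π/2; for n ≠ n', ∫_0^π sin(nx)sin(n'x) dx = ∫_0^π cos(nx)cos(n'x) dx = 0; and by product-to-sum, ∫_0^π sin(nx)cos(n'x) dx = ½∫_0^π [sin((n+n')x) + sin((n−n')x)] dx, which is 0 when n+n' is even and 2n/(n²−n'²) when n+n' is odd (it need not vanish on (0, π)).
  u² squared terms: (-3)²·∫sin(3x)² dx = 9·π/2 = 9*π/2;  (1)²·∫cos(2x)² dx = 1·π/2 = π/2.
  u² cross terms: 2·(-3)·(1)·∫sin(3x)·cos(2x) dx = -6·(6/5) = -36/5.
  So ∫_0^π u² dx = 9*π/2 + π/2 − 36/5 = -36/5 + 5*π.
  (u')² squared terms: (-9)²·∫cos(3x)² dx = 81·π/2 = 81*π/2;  (-2)²·∫sin(2x)² dx = 4·π/2 = 2*π.
  (u')² cross terms: 2·(-9)·(-2)·∫cos(3x)·sin(2x) dx = 36·(-4/5) = -144/5.
  So ∫_0^π (u')² dx = 81*π/2 + 2*π − 144/5 = -144/5 + 85*π/2.
||u||_{H^1}^2 = (-36/5 + 5*π) + (-144/5 + 85*π/2) = -36 + 95*π/2.


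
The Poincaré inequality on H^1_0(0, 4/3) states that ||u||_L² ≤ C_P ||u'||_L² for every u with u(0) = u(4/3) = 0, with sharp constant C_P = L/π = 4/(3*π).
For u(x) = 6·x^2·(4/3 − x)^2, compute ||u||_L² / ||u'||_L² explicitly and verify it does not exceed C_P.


||u||_L² / ||u'||_L² = 2*sqrt(3)/9 < C_P = 4/(3*π).

u(x) = 6·x^2·(4/3 − x)^2, so u'(x) = 8*x*(3*x - 4)*(3*x - 2)/3.
u(x) = 6·x^2·(4/3 − x)^2 vanishes at x = 0 and x = 4/3, so u ∈ H^1_0(0, 4/3). Differentiate via the product rule and integrate the resulting polynomials term by term.
  ∫_0^4/3 u² dx = ∫_0^4/3 (36*x^8 - 192*x^7 + 384*x^6 - 1024*x^5/3 + 1024*x^4/9) dx. Term by term:
    ∫_0^4/3 36*x^8 dx = 1048576/19683;  ∫_0^4/3 -192*x^7 dx = -524288/2187;  ∫_0^4/3 384*x^6 dx = 2097152/5103;
    ∫_0^4/3 -1024*x^5/3 dx = -2097152/6561;  ∫_0^4/3 1024*x^4/9 dx = 1048576/10935.
  Sum: 1048576/19683 − 524288/2187 + 2097152/5103 − 2097152/6561 + 1048576/10935 = 524288/688905.
  ∫_0^4/3 (u')² dx = ∫_0^4/3 (576*x^6 - 2304*x^5 + 3328*x^4 - 2048*x^3 + 4096*x^2/9) dx. Term by term:
    ∫_0^4/3 576*x^6 dx = 1048576/1701;  ∫_0^4/3 -2304*x^5 dx = -524288/243;  ∫_0^4/3 3328*x^4 dx = 3407872/1215;
    ∫_0^4/3 -2048*x^3 dx = -131072/81;  ∫_0^4/3 4096*x^2/9 dx = 262144/729.
  Sum: 1048576/1701 − 524288/243 + 3407872/1215 − 131072/81 + 262144/729 = 131072/25515.
∫_0^4/3 u² dx = 524288/688905, so ||u||_L² = 512*sqrt(210)/8505.
∫_0^4/3 (u')² dx = 131072/25515, so ||u'||_L² = 256*sqrt(70)/945.
Ratio ||u||_L² / ||u'||_L² = 2*sqrt(3)/9.
Sharp Poincaré constant on H^1_0(0, 4/3) is C_P = L/π = 4/(3*π), achieved by sin(3*π/4·x).
A polynomial bump cannot attain the sharp Poincaré constant (only the first sine eigenfunction does), so the ratio is strictly less than C_P, consistent with ||u||_L² ≤ C_P ||u'||_L².


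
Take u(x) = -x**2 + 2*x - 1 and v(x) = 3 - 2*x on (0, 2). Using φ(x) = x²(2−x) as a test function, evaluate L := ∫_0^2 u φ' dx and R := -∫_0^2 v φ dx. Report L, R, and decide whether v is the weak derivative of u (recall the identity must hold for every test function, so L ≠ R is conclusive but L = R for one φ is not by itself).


LHS = 8/15, RHS = -4/5. No, v is not the weak derivative of u.

u(x) = -x**2 + 2*x - 1, classical derivative u'(x) = 2 - 2*x.
φ(x) = x²(2−x), so φ'(x) = x*(4 - 3*x).
Note φ(0) = φ(2) = 0, so the boundary term u·φ vanishes.
LHS = ∫_0^2 u(x) φ'(x) dx = ∫_0^2 (3*x^4 - 10*x^3 + 11*x^2 - 4*x) dx. Term by term:
  ∫_0^2 3*x^4 dx = 96/5;  ∫_0^2 -10*x^3 dx = -40;  ∫_0^2 11*x^2 dx = 88/3;
  ∫_0^2 -4*x dx = -8.
Sum: 96/5 − 40 + 88/3 − 8 = 8/15.
So LHS = 8/15.
∫_0^2 v(x) φ(x) dx = ∫_0^2 (2*x^4 - 7*x^3 + 6*x^2) dx. Term by term:
  ∫_0^2 2*x^4 dx = 64/5;  ∫_0^2 -7*x^3 dx = -28;  ∫_0^2 6*x^2 dx = 16.
Sum: 64/5 − 28 + 16 = 4/5.
So RHS = -∫_0^2 v(x) φ(x) dx = -4/5.
LHS − RHS = 4/3 ≠ 0, so the identity fails.
(For a valid weak derivative the identity must hold for EVERY test function, in particular this one. The failure shows v is NOT the weak derivative of u.)
Correct weak derivative would be u'(x) = 2 - 2*x.


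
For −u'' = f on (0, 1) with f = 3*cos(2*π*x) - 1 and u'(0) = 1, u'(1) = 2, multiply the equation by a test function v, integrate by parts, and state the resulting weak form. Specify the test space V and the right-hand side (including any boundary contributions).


V = H^1(0, 1) (v unrestricted at boundary; u is determined up to an additive constant); weak form: ∫_0^1 u'v' dx = ∫_0^1 (3*cos(2*π*x) - 1) v dx + 2·v(1) − v(0) for all v ∈ V.

Multiply both sides by a test function v and integrate from 0 to 1:
  ∫_0^1 −u''(x) v(x) dx = ∫_0^1 f(x) v(x) dx.
Integrate the LHS by parts once:
  ∫_0^1 −u'' v dx = −[u'(x) v(x)]_0^1 + ∫_0^1 u'(x) v'(x) dx.
Thus ∫_0^1 u'(x) v'(x) dx = ∫_0^1 f(x) v(x) dx + [u'(x) v(x)]_0^1.
Choose V so that boundary terms are either known or forced to vanish.
u has inhomogeneous Neumann u'(0) = 1, u'(1) = 2. [u' v]_0^1 = (2)·v(1) − (1)·v(0) = 2·v(1) − v(0). Take V = H^1(0, 1); boundary term becomes part of RHS.
Weak formulation: find u (satisfying any essential BC) such that ∫_0^1 u'(x) v'(x) dx = ∫_0^1 f v dx + 2·v(1) − v(0) for all v ∈ V (Neumann data are natural BCs: they enter the RHS as boundary terms).
Substituting f(x) = 3*cos(2*π*x) - 1, the right-hand side is ∫_0^1 (3*cos(2*π*x) - 1) v dx + 2·v(1) − v(0).
Compatibility check (pure Neumann): taking v ≡ 1 ∈ V gives 0 = ∫_0^1 f dx + (2) − (1), i.e. ∫_0^1 f dx must equal u'(0) − u'(1) = -1. Indeed ∫_0^1 (3*cos(2*π*x) - 1) dx = -1, so the data are compatible. The solution is then unique only up to an additive constant (fix it e.g. by requiring ∫_0^1 u dx = 0).


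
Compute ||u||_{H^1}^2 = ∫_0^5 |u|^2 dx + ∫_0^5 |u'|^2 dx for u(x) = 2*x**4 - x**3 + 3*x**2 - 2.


||u||_{H^1}^2 = 26167735/18

The H^1 norm (squared) on an interval (0, L) is
  ||u||_{H^1}^2 = ∫_0^L u(x)^2 dx + ∫_0^L u'(x)^2 dx.
Compute u'(x) = 8*x**3 - 3*x**2 + 6*x.
Then u(x)^2 = 4*x**8 - 4*x**7 + 13*x**6 - 6*x**5 + x**4 + 4*x**3 - 12*x**2 + 4 and u'(x)^2 = 64*x**6 - 48*x**5 + 105*x**4 - 36*x**3 + 36*x**2.
Integrate each monomial from 0 to 5 using ∫_0^5 c·x^n dx = c·5^(n+1)/(n+1):
  ∫_0^5 u(x)^2 dx = ∫_0^5 (4*x^8 - 4*x^7 + 13*x^6 - 6*x^5 + x^4 + 4*x^3 - 12*x^2 + 4) dx. Term by term:
    ∫_0^5 4*x^8 dx = 7812500/9;  ∫_0^5 -4*x^7 dx = -390625/2;  ∫_0^5 13*x^6 dx = 1015625/7;
    ∫_0^5 -6*x^5 dx = -15625;  ∫_0^5 x^4 dx = 625;  ∫_0^5 4*x^3 dx = 625;
    ∫_0^5 -12*x^2 dx = -500;  ∫_0^5 4 dx = 20.
  Sum: 7812500/9 − 390625/2 + 1015625/7 − 15625 + 625 + 625 − 500 + 20 = 101175145/126.
  ∫_0^5 u'(x)^2 dx = ∫_0^5 (64*x^6 - 48*x^5 + 105*x^4 - 36*x^3 + 36*x^2) dx. Term by term:
    ∫_0^5 64*x^6 dx = 5000000/7;  ∫_0^5 -48*x^5 dx = -125000;  ∫_0^5 105*x^4 dx = 65625;
    ∫_0^5 -36*x^3 dx = -5625;  ∫_0^5 36*x^2 dx = 1500.
  Sum: 5000000/7 − 125000 + 65625 − 5625 + 1500 = 4555500/7.
Adding: ||u||_{H^1}^2 = 101175145/126 + 4555500/7 = 26167735/18.
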